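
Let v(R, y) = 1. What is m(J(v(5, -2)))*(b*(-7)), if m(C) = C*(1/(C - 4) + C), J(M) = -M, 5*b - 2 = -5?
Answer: 126/25 ≈ 5.0400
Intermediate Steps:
b = -3/5 (b = 2/5 + (1/5)*(-5) = 2/5 - 1 = -3/5 ≈ -0.60000)
m(C) = C*(C + 1/(-4 + C)) (m(C) = C*(1/(-4 + C) + C) = C*(C + 1/(-4 + C)))
m(J(v(5, -2)))*(b*(-7)) = ((-1*1)*(1 + (-1*1)**2 - (-4))/(-4 - 1*1))*(-3/5*(-7)) = -(1 + (-1)**2 - 4*(-1))/(-4 - 1)*(21/5) = -1*(1 + 1 + 4)/(-5)*(21/5) = -1*(-1/5)*6*(21/5) = (6/5)*(21/5) = 126/25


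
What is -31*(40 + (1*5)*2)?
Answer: -1550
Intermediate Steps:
-31*(40 + (1*5)*2) = -31*(40 + 5*2) = -31*(40 + 10) = -31*50 = -1550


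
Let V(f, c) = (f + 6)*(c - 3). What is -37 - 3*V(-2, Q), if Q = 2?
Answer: -25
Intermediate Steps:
V(f, c) = (-3 + c)*(6 + f) (V(f, c) = (6 + f)*(-3 + c) = (-3 + c)*(6 + f))
-37 - 3*V(-2, Q) = -37 - 3*(-18 - 3*(-2) + 6*2 + 2*(-2)) = -37 - 3*(-18 + 6 + 12 - 4) = -37 - 3*(-4) = -37 + 12 = -25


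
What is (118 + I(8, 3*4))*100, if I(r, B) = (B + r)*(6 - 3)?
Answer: 17800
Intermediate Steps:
I(r, B) = 3*B + 3*r (I(r, B) = (B + r)*3 = 3*B + 3*r)
(118 + I(8, 3*4))*100 = (118 + (3*(3*4) + 3*8))*100 = (118 + (3*12 + 24))*100 = (118 + (36 + 24))*100 = (118 + 60)*100 = 178*100 = 17800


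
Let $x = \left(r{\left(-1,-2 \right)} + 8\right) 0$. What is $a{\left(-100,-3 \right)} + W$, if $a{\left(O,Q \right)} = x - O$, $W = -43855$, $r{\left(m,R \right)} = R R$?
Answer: $-43755$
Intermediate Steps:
$r{\left(m,R \right)} = R^{2}$
$x = 0$ ($x = \left(\left(-2\right)^{2} + 8\right) 0 = \left(4 + 8\right) 0 = 12 \cdot 0 = 0$)
$a{\left(O,Q \right)} = - O$ ($a{\left(O,Q \right)} = 0 - O = - O$)
$a{\left(-100,-3 \right)} + W = \left(-1\right) \left(-100\right) - 43855 = 100 - 43855 = -43755$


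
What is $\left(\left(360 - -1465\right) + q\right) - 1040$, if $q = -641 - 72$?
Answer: $72$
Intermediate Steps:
$q = -713$
$\left(\left(360 - -1465\right) + q\right) - 1040 = \left(\left(360 - -1465\right) - 713\right) - 1040 = \left(\left(360 + 1465\right) - 713\right) - 1040 = \left(1825 - 713\right) - 1040 = 1112 - 1040 = 72$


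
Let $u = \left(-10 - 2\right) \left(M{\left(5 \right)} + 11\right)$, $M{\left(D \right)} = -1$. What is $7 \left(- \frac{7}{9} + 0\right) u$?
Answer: $\frac{1960}{3} \approx 653.33$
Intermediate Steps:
$u = -120$ ($u = \left(-10 - 2\right) \left(-1 + 11\right) = \left(-12\right) 10 = -120$)
$7 \left(- \frac{7}{9} + 0\right) u = 7 \left(- \frac{7}{9} + 0\right) \left(-120\right) = 7 \left(- \frac{7}{9}\right) \left(-120\right) = \left(- \frac{49}{9}\right) \left(-120\right) = \frac{1960}{3}$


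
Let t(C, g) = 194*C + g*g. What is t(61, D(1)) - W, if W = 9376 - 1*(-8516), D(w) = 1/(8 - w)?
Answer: -296841/49 ≈ -6058.0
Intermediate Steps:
W = 17892 (W = 9376 + 8516 = 17892)
t(C, g) = g² + 194*C (t(C, g) = 194*C + g² = g² + 194*C)
t(61, D(1)) - W = ((-1/(-8 + 1))² + 194*61) - 1*17892 = ((-1/(-7))² + 11834) - 17892 = ((-1*(-⅐))² + 11834) - 17892 = ((⅐)² + 11834) - 17892 = (1/49 + 11834) - 17892 = 579867/49 - 17892 = -296841/49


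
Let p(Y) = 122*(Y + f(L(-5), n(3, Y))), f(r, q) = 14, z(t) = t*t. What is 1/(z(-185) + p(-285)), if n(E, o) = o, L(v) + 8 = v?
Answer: 1/1163 ≈ 0.00085985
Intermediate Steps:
L(v) = -8 + v
z(t) = t²
p(Y) = 1708 + 122*Y (p(Y) = 122*(Y + 14) = 122*(14 + Y) = 1708 + 122*Y)
1/(z(-185) + p(-285)) = 1/((-185)² + (1708 + 122*(-285))) = 1/(34225 + (1708 - 34770)) = 1/(34225 - 33062) = 1/1163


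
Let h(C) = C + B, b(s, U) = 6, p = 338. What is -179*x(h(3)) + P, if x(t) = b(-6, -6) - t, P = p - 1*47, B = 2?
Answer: 112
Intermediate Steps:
P = 291 (P = 338 - 1*47 = 338 - 47 = 291)
h(C) = 2 + C (h(C) = C + 2 = 2 + C)
x(t) = 6 - t
-179*x(h(3)) + P = -179*(6 - (2 + 3)) + 291 = -179*(6 - 1*5) + 291 = -179*(6 - 5) + 291 = -179*1 + 291 = -179 + 291 = 112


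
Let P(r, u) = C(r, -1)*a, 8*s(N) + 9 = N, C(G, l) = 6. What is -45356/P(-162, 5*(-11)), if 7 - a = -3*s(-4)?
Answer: -10672/3 ≈ -3557.3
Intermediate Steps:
s(N) = -9/8 + N/8
a = 17/8 (a = 7 - (-3)*(-9/8 + (1/8)*(-4)) = 7 - (-3)*(-9/8 - 1/2) = 7 - (-3)*(-13)/8 = 7 - 1*39/8 = 7 - 39/8 = 17/8 ≈ 2.1250)
P(r, u) = 51/4 (P(r, u) = 6*(17/8) = 51/4)
-45356/P(-162, 5*(-11)) = -45356/51/4 = -45356*4/51 = -10672/3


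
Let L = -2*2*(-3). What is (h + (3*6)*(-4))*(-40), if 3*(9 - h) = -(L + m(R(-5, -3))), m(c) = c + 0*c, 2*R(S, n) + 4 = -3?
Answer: 7220/3 ≈ 2406.7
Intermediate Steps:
R(S, n) = -7/2 (R(S, n) = -2 + (1/2)*(-3) = -2 - 3/2 = -7/2)
m(c) = c (m(c) = c + 0 = c)
L = 12 (L = -4*(-3) = 12)
h = 71/6 (h = 9 - (-1)*(12 - 7/2)/3 = 9 - (-1)*17/(3*2) = 9 - 1/3*(-17/2) = 9 + 17/6 = 71/6 ≈ 11.833)
(h + (3*6)*(-4))*(-40) = (71/6 + (3*6)*(-4))*(-40) = (71/6 + 18*(-4))*(-40) = (71/6 - 72)*(-40) = -361/6*(-40) = 7220/3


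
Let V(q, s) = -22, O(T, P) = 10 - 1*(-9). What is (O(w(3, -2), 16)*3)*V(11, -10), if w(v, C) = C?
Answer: -1254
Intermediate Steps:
O(T, P) = 19 (O(T, P) = 10 + 9 = 19)
(O(w(3, -2), 16)*3)*V(11, -10) = (19*3)*(-22) = 57*(-22) = -1254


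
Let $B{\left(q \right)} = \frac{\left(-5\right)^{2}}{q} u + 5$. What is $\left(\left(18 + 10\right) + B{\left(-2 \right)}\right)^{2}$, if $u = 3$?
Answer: $\frac{81}{4} \approx 20.25$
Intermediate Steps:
$B{\left(q \right)} = 5 + \frac{75}{q}$ ($B{\left(q \right)} = \frac{\left(-5\right)^{2}}{q} 3 + 5 = \frac{25}{q} 3 + 5 = \frac{75}{q} + 5 = 5 + \frac{75}{q}$)
$\left(\left(18 + 10\right) + B{\left(-2 \right)}\right)^{2} = \left(\left(18 + 10\right) + \left(5 + \frac{75}{-2}\right)\right)^{2} = \left(28 + \left(5 + 75 \left(- \frac{1}{2}\right)\right)\right)^{2} = \left(28 + \left(5 - \frac{75}{2}\right)\right)^{2} = \left(28 - \frac{65}{2}\right)^{2} = \left(- \frac{9}{2}\right)^{2} = \frac{81}{4}$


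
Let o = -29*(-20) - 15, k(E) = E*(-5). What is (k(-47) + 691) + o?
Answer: 1491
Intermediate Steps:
k(E) = -5*E
o = 565 (o = 580 - 15 = 565)
(k(-47) + 691) + o = (-5*(-47) + 691) + 565 = (235 + 691) + 565 = 926 + 565 = 1491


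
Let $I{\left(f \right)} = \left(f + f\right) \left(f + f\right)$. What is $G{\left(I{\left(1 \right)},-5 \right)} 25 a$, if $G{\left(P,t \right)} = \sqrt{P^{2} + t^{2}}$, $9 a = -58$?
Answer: $- \frac{1450 \sqrt{41}}{9} \approx -1031.6$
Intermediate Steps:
$a = - \frac{58}{9}$ ($a = \frac{1}{9} \left(-58\right) = - \frac{58}{9} \approx -6.4444$)
$I{\left(f \right)} = 4 f^{2}$ ($I{\left(f \right)} = 2 f 2 f = 4 f^{2}$)
$G{\left(I{\left(1 \right)},-5 \right)} 25 a = \sqrt{\left(4 \cdot 1^{2}\right)^{2} + \left(-5\right)^{2}} \cdot 25 \left(- \frac{58}{9}\right) = \sqrt{\left(4 \cdot 1\right)^{2} + 25} \cdot 25 \left(- \frac{58}{9}\right) = \sqrt{4^{2} + 25} \cdot 25 \left(- \frac{58}{9}\right) = \sqrt{16 + 25} \cdot 25 \left(- \frac{58}{9}\right) = \sqrt{41} \cdot 25 \left(- \frac{58}{9}\right) = 25 \sqrt{41} \left(- \frac{58}{9}\right) = - \frac{1450 \sqrt{41}}{9}$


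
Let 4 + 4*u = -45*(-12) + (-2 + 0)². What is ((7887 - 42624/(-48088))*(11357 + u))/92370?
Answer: 18162755494/18507869 ≈ 981.35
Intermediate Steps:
u = 135 (u = -1 + (-45*(-12) + (-2 + 0)²)/4 = -1 + (540 + (-2)²)/4 = -1 + (540 + 4)/4 = -1 + (¼)*544 = -1 + 136 = 135)
((7887 - 42624/(-48088))*(11357 + u))/92370 = ((7887 - 42624/(-48088))*(11357 + 135))/92370 = ((7887 - 42624*(-1/48088))*11492)*(1/92370) = ((7887 + 5328/6011)*11492)*(1/92370) = ((47414085/6011)*11492)*(1/92370) = (544882664820/6011)*(1/92370) = 18162755494/18507869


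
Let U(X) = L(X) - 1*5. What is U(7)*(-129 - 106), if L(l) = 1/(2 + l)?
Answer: 10340/9 ≈ 1148.9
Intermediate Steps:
U(X) = -5 + 1/(2 + X) (U(X) = 1/(2 + X) - 1*5 = 1/(2 + X) - 5 = -5 + 1/(2 + X))
U(7)*(-129 - 106) = ((-9 - 5*7)/(2 + 7))*(-129 - 106) = ((-9 - 35)/9)*(-235) = ((⅑)*(-44))*(-235) = -44/9*(-235) = 10340/9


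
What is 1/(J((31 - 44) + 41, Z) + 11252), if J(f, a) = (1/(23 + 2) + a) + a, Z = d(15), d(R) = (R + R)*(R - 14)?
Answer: 25/282801 ≈ 8.8401e-5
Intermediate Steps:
d(R) = 2*R*(-14 + R) (d(R) = (2*R)*(-14 + R) = 2*R*(-14 + R))
Z = 30 (Z = 2*15*(-14 + 15) = 2*15*1 = 30)
J(f, a) = 1/25 + 2*a (J(f, a) = (1/25 + a) + a = 1/25 + 2*a)
1/(J((31 - 44) + 41, Z) + 11252) = 1/((1/25 + 2*30) + 11252) = 1/((1/25 + 60) + 11252) = 1/(1501/25 + 11252) = 1/(282801/25) = 25/282801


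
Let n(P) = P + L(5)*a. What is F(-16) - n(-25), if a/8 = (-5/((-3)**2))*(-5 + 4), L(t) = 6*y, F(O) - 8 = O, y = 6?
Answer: -143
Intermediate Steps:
F(O) = 8 + O
L(t) = 36 (L(t) = 6*6 = 36)
a = 40/9 (a = 8*((-5/((-3)**2))*(-5 + 4)) = 8*(-5/9*(-1)) = 8*(5/9) = 40/9 ≈ 4.4444)
n(P) = 160 + P (n(P) = P + 36*(40/9) = P + 160 = 160 + P)
F(-16) - n(-25) = (8 - 16) - (160 - 25) = -8 - 1*135 = -8 - 135 = -143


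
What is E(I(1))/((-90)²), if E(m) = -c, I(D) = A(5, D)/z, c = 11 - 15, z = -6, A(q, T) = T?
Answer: 1/2025 ≈ 0.00049383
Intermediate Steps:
c = -4
I(D) = -D/6 (I(D) = D/(-6) = D*(-⅙) = -D/6)
E(m) = 4 (E(m) = -1*(-4) = 4)
E(I(1))/((-90)²) = 4/((-90)²) = 4/8100 = 4*(1/8100) = 1/2025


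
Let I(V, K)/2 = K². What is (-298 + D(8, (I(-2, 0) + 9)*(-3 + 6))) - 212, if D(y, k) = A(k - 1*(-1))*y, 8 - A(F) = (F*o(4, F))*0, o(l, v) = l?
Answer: -446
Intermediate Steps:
I(V, K) = 2*K²
A(F) = 8 (A(F) = 8 - F*4*0 = 8 - 4*F*0 = 8 - 1*0 = 8 + 0 = 8)
D(y, k) = 8*y
(-298 + D(8, (I(-2, 0) + 9)*(-3 + 6))) - 212 = (-298 + 8*8) - 212 = (-298 + 64) - 212 = -234 - 212 = -446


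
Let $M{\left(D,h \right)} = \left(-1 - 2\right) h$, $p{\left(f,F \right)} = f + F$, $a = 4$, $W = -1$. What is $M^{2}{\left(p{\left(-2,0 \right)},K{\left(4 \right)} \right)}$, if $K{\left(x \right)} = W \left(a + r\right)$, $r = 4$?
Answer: $576$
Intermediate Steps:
$K{\left(x \right)} = -8$ ($K{\left(x \right)} = - (4 + 4) = \left(-1\right) 8 = -8$)
$p{\left(f,F \right)} = F + f$
$M{\left(D,h \right)} = - 3 h$
$M^{2}{\left(p{\left(-2,0 \right)},K{\left(4 \right)} \right)} = \left(\left(-3\right) \left(-8\right)\right)^{2} = 24^{2} = 576$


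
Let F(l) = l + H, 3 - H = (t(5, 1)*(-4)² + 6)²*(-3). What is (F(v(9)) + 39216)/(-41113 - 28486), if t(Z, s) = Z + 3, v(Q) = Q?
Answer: -93096/69599 ≈ -1.3376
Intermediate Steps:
t(Z, s) = 3 + Z
H = 53871 (H = 3 - ((3 + 5)*(-4)² + 6)²*(-3) = 3 - (8*16 + 6)²*(-3) = 3 - (128 + 6)²*(-3) = 3 - 134²*(-3) = 3 - 17956*(-3) = 3 - 1*(-53868) = 3 + 53868 = 53871)
F(l) = 53871 + l (F(l) = l + 53871 = 53871 + l)
(F(v(9)) + 39216)/(-41113 - 28486) = ((53871 + 9) + 39216)/(-41113 - 28486) = (53880 + 39216)/(-69599) = 93096*(-1/69599) = -93096/69599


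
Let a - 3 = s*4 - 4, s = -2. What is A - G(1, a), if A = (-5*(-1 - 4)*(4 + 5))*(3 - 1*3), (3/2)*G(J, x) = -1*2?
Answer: 4/3 ≈ 1.3333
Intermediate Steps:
a = -9 (a = 3 + (-2*4 - 4) = 3 + (-8 - 4) = 3 - 12 = -9)
G(J, x) = -4/3 (G(J, x) = 2*(-1*2)/3 = (⅔)*(-2) = -4/3)
A = 0 (A = (-(-25)*9)*(3 - 3) = -5*(-45)*0 = 225*0 = 0)
A - G(1, a) = 0 - 1*(-4/3) = 0 + 4/3 = 4/3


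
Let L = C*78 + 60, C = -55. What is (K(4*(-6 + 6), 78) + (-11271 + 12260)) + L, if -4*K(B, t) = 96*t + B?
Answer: -5113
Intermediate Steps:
K(B, t) = -24*t - B/4 (K(B, t) = -(96*t + B)/4 = -(B + 96*t)/4 = -24*t - B/4)
L = -4230 (L = -55*78 + 60 = -4290 + 60 = -4230)
(K(4*(-6 + 6), 78) + (-11271 + 12260)) + L = ((-24*78 - (-6 + 6)) + (-11271 + 12260)) - 4230 = ((-1872 - 0) + 989) - 4230 = ((-1872 - 1/4*0) + 989) - 4230 = ((-1872 + 0) + 989) - 4230 = (-1872 + 989) - 4230 = -883 - 4230 = -5113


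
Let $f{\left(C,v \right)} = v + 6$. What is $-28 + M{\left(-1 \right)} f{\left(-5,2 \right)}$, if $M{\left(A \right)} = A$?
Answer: $-36$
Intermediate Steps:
$f{\left(C,v \right)} = 6 + v$
$-28 + M{\left(-1 \right)} f{\left(-5,2 \right)} = -28 - \left(6 + 2\right) = -28 - 8 = -36$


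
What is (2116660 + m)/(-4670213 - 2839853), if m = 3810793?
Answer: -5927453/7510066 ≈ -0.78927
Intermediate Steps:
(2116660 + m)/(-4670213 - 2839853) = (2116660 + 3810793)/(-4670213 - 2839853) = 5927453/(-7510066) = 5927453*(-1/7510066) = -5927453/7510066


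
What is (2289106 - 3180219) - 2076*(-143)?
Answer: -594245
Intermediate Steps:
(2289106 - 3180219) - 2076*(-143) = -891113 + 296868 = -594245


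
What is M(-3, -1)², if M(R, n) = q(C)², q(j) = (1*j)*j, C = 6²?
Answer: 2821109907456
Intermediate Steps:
C = 36
q(j) = j² (q(j) = j*j = j²)
M(R, n) = 1679616 (M(R, n) = (36²)² = 1296² = 1679616)
M(-3, -1)² = 1679616² = 2821109907456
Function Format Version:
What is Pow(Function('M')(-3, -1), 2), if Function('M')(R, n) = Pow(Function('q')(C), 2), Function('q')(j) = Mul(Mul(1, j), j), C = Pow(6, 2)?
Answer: 2821109907456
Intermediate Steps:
C = 36
Function('q')(j) = Pow(j, 2) (Function('q')(j) = Mul(j, j) = Pow(j, 2))
Function('M')(R, n) = 1679616 (Function('M')(R, n) = Pow(Pow(36, 2), 2) = Pow(1296, 2) = 1679616)
Pow(Function('M')(-3, -1), 2) = Pow(1679616, 2) = 2821109907456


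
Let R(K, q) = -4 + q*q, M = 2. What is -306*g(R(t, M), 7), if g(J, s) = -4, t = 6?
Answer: 1224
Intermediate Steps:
R(K, q) = -4 + q**2
-306*g(R(t, M), 7) = -306*(-4) = 1224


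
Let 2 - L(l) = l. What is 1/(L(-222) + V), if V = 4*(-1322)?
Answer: -1/5064 ≈ -0.00019747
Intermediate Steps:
L(l) = 2 - l
V = -5288
1/(L(-222) + V) = 1/((2 - 1*(-222)) - 5288) = 1/((2 + 222) - 5288) = 1/(224 - 5288) = 1/(-5064) = -1/5064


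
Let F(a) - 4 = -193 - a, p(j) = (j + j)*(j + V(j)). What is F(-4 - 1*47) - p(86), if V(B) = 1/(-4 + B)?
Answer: -612216/41 ≈ -14932.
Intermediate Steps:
p(j) = 2*j*(j + 1/(-4 + j)) (p(j) = (j + j)*(j + 1/(-4 + j)) = (2*j)*(j + 1/(-4 + j)) = 2*j*(j + 1/(-4 + j)))
F(a) = -189 - a (F(a) = 4 + (-193 - a) = -189 - a)
F(-4 - 1*47) - p(86) = (-189 - (-4 - 1*47)) - 2*86*(1 + 86*(-4 + 86))/(-4 + 86) = (-189 - (-4 - 47)) - 2*86*(1 + 86*82)/82 = (-189 - 1*(-51)) - 2*86*(1 + 7052)/82 = (-189 + 51) - 2*86*7053/82 = -138 - 1*606558/41 = -138 - 606558/41 = -612216/41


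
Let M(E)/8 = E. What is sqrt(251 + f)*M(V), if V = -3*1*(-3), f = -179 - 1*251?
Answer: 72*I*sqrt(179) ≈ 963.29*I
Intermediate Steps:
f = -430 (f = -179 - 251 = -430)
V = 9 (V = -3*(-3) = 9)
M(E) = 8*E
sqrt(251 + f)*M(V) = sqrt(251 - 430)*(8*9) = sqrt(-179)*72 = (I*sqrt(179))*72 = 72*I*sqrt(179)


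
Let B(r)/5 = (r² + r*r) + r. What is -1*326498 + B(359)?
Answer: 964107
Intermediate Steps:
B(r) = 5*r + 10*r² (B(r) = 5*((r² + r*r) + r) = 5*((r² + r²) + r) = 5*(2*r² + r) = 5*(r + 2*r²) = 5*r + 10*r²)
-1*326498 + B(359) = -1*326498 + 5*359*(1 + 2*359) = -326498 + 5*359*(1 + 718) = -326498 + 5*359*719 = -326498 + 1290605 = 964107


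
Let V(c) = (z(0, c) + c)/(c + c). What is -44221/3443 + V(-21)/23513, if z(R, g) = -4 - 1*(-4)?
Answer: -2079533303/161910518 ≈ -12.844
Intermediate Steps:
z(R, g) = 0 (z(R, g) = -4 + 4 = 0)
V(c) = 1/2 (V(c) = (0 + c)/(c + c) = c/((2*c)) = c*(1/(2*c)) = 1/2)
-44221/3443 + V(-21)/23513 = -44221/3443 + (1/2)/23513 = -44221*1/3443 + (1/2)*(1/23513) = -44221/3443 + 1/47026 = -2079533303/161910518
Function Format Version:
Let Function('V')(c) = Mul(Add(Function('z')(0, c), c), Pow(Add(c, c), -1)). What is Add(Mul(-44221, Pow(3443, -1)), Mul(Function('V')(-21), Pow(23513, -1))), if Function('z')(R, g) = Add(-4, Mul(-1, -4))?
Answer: Rational(-2079533303, 161910518) ≈ -12.844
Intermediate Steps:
Function('z')(R, g) = 0 (Function('z')(R, g) = Add(-4, 4) = 0)
Function('V')(c) = Rational(1, 2) (Function('V')(c) = Mul(Add(0, c), Pow(Add(c, c), -1)) = Mul(c, Pow(Mul(2, c), -1)) = Mul(c, Mul(Rational(1, 2), Pow(c, -1))) = Rational(1, 2))
Add(Mul(-44221, Pow(3443, -1)), Mul(Function('V')(-21), Pow(23513, -1))) = Add(Mul(-44221, Pow(3443, -1)), Mul(Rational(1, 2), Pow(23513, -1))) = Add(Mul(-44221, Rational(1, 3443)), Mul(Rational(1, 2), Rational(1, 23513))) = Add(Rational(-44221, 3443), Rational(1, 47026)) = Rational(-2079533303, 161910518)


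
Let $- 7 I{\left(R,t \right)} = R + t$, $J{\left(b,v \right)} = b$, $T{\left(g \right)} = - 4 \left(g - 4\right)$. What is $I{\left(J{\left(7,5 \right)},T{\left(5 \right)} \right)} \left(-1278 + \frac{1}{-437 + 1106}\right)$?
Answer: $\frac{854981}{1561} \approx 547.71$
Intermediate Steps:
$T{\left(g \right)} = 16 - 4 g$ ($T{\left(g \right)} = - 4 \left(-4 + g\right) = 16 - 4 g$)
$I{\left(R,t \right)} = - \frac{R}{7} - \frac{t}{7}$ ($I{\left(R,t \right)} = - \frac{R + t}{7} = - \frac{R}{7} - \frac{t}{7}$)
$I{\left(J{\left(7,5 \right)},T{\left(5 \right)} \right)} \left(-1278 + \frac{1}{-437 + 1106}\right) = \left(\left(- \frac{1}{7}\right) 7 - \frac{16 - 20}{7}\right) \left(-1278 + \frac{1}{-437 + 1106}\right) = \left(-1 - \frac{16 - 20}{7}\right) \left(-1278 + \frac{1}{669}\right) = \left(-1 - - \frac{4}{7}\right) \left(-1278 + \frac{1}{669}\right) = \left(-1 + \frac{4}{7}\right) \left(- \frac{854981}{669}\right) = \left(- \frac{3}{7}\right) \left(- \frac{854981}{669}\right) = \frac{854981}{1561}$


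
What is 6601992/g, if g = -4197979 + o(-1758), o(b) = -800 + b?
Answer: -2200664/1400179 ≈ -1.5717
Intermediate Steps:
g = -4200537 (g = -4197979 + (-800 - 1758) = -4197979 - 2558 = -4200537)
6601992/g = 6601992/(-4200537) = 6601992*(-1/4200537) = -2200664/1400179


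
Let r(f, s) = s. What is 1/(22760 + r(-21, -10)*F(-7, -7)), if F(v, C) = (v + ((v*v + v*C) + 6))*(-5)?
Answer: 1/27610 ≈ 3.6219e-5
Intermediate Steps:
F(v, C) = -30 - 5*v - 5*v² - 5*C*v (F(v, C) = (v + ((v² + C*v) + 6))*(-5) = (v + (6 + v² + C*v))*(-5) = (6 + v + v² + C*v)*(-5) = -30 - 5*v - 5*v² - 5*C*v)
1/(22760 + r(-21, -10)*F(-7, -7)) = 1/(22760 - 10*(-30 - 5*(-7) - 5*(-7)² - 5*(-7)*(-7))) = 1/(22760 - 10*(-30 + 35 - 5*49 - 245)) = 1/(22760 - 10*(-30 + 35 - 245 - 245)) = 1/(22760 - 10*(-485)) = 1/(22760 + 4850) = 1/27610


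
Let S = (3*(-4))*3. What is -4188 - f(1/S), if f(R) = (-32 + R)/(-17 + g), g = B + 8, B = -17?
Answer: -3921121/936 ≈ -4189.2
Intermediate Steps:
S = -36 (S = -12*3 = -36)
g = -9 (g = -17 + 8 = -9)
f(R) = 16/13 - R/26 (f(R) = (-32 + R)/(-17 - 9) = (-32 + R)/(-26) = (-32 + R)*(-1/26) = 16/13 - R/26)
-4188 - f(1/S) = -4188 - (16/13 - 1/26/(-36)) = -4188 - (16/13 - 1/26*(-1/36)) = -4188 - (16/13 + 1/936) = -4188 - 1*1153/936 = -4188 - 1153/936 = -3921121/936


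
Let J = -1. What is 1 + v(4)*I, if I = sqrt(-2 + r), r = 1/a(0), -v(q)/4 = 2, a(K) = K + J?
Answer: 1 - 8*I*sqrt(3) ≈ 1.0 - 13.856*I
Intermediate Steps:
a(K) = -1 + K (a(K) = K - 1 = -1 + K)
v(q) = -8 (v(q) = -4*2 = -8)
r = -1 (r = 1/(-1 + 0) = 1/(-1) = -1)
I = I*sqrt(3) (I = sqrt(-2 - 1) = sqrt(-3) = I*sqrt(3) ≈ 1.732*I)
1 + v(4)*I = 1 - 8*I*sqrt(3)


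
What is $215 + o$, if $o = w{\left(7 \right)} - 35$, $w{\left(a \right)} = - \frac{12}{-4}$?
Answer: $183$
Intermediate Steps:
$w{\left(a \right)} = 3$ ($w{\left(a \right)} = \left(-12\right) \left(- \frac{1}{4}\right) = 3$)
$o = -32$ ($o = 3 - 35 = -32$)
$215 + o = 215 - 32 = 183$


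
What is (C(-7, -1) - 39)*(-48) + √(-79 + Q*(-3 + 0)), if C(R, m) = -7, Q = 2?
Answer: 2208 + I*√85 ≈ 2208.0 + 9.2195*I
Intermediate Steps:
(C(-7, -1) - 39)*(-48) + √(-79 + Q*(-3 + 0)) = (-7 - 39)*(-48) + √(-79 + 2*(-3 + 0)) = -46*(-48) + √(-79 + 2*(-3)) = 2208 + √(-79 - 6) = 2208 + √(-85) = 2208 + I*√85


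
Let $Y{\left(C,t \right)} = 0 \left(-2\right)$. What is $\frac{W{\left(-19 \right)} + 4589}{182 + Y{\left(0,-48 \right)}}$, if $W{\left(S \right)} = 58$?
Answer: $\frac{4647}{182} \approx 25.533$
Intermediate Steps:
$Y{\left(C,t \right)} = 0$
$\frac{W{\left(-19 \right)} + 4589}{182 + Y{\left(0,-48 \right)}} = \frac{58 + 4589}{182 + 0} = \frac{4647}{182}$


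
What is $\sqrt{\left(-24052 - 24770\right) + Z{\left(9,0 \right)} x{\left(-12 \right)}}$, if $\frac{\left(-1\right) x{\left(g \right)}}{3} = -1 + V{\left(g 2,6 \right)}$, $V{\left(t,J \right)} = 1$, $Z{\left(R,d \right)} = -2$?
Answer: $i \sqrt{48822} \approx 220.96 i$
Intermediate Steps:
$x{\left(g \right)} = 0$ ($x{\left(g \right)} = - 3 \left(-1 + 1\right) = \left(-3\right) 0 = 0$)
$\sqrt{\left(-24052 - 24770\right) + Z{\left(9,0 \right)} x{\left(-12 \right)}} = \sqrt{\left(-24052 - 24770\right) - 0} = \sqrt{-48822 + 0} = \sqrt{-48822} = i \sqrt{48822}$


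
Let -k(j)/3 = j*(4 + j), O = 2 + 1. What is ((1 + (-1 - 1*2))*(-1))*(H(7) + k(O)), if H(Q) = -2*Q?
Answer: -154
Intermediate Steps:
O = 3
k(j) = -3*j*(4 + j)
((1 + (-1 - 1*2))*(-1))*(H(7) + k(O)) = ((1 + (-1 - 1*2))*(-1))*(-2*7 - 3*3*(4 + 3)) = ((1 + (-1 - 2))*(-1))*(-14 - 3*3*7) = ((1 - 3)*(-1))*(-14 - 63) = -2*(-1)*(-77) = 2*(-77) = -154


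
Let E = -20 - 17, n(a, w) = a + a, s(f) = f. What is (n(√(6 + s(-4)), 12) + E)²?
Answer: 1377 - 148*√2 ≈ 1167.7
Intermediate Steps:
n(a, w) = 2*a
E = -37
(n(√(6 + s(-4)), 12) + E)² = (2*√(6 - 4) - 37)² = (2*√2 - 37)² = (-37 + 2*√2)²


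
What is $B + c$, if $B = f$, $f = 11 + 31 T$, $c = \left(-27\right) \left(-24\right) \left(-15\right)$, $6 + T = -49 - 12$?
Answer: $-11786$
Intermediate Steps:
$T = -67$ ($T = -6 - 61 = -67$)
$c = -9720$ ($c = 648 \left(-15\right) = -9720$)
$f = -2066$ ($f = 11 + 31 \left(-67\right) = 11 - 2077 = -2066$)
$B = -2066$
$B + c = -2066 - 9720 = -11786$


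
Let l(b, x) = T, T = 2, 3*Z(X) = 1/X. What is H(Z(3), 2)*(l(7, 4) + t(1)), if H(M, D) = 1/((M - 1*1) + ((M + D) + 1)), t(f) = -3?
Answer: -9/20 ≈ -0.45000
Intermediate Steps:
Z(X) = 1/(3*X)
l(b, x) = 2
H(M, D) = 1/(D + 2*M) (H(M, D) = 1/((M - 1) + ((D + M) + 1)) = 1/((-1 + M) + (1 + D + M)) = 1/(D + 2*M))
H(Z(3), 2)*(l(7, 4) + t(1)) = (2 - 3)/(2 + 2*((1/3)/3)) = -1/(2 + 2*((1/3)*(1/3))) = -1/(2 + 2*(1/9)) = -1/(2 + 2/9) = -1/(20/9) = (9/20)*(-1) = -9/20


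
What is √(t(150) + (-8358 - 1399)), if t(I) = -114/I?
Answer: 2*I*√60986/5 ≈ 98.781*I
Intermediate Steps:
√(t(150) + (-8358 - 1399)) = √(-114/150 + (-8358 - 1399)) = √(-114*1/150 - 9757) = √(-19/25 - 9757) = √(-243944/25) = 2*I*√60986/5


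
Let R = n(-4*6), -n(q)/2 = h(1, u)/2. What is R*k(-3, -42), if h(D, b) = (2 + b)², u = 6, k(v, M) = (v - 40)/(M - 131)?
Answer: -2752/173 ≈ -15.908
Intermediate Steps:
k(v, M) = (-40 + v)/(-131 + M)
n(q) = -64 (n(q) = -2*(2 + 6)²/2 = -2*8²/2 = -128/2 = -2*32 = -64)
R = -64
R*k(-3, -42) = -64*(-40 - 3)/(-131 - 42) = -64*(-43)/(-173) = -(-64)*(-43)/173 = -64*43/173 = -2752/173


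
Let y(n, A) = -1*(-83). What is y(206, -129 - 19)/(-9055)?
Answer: -83/9055 ≈ -0.0091662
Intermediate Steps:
y(n, A) = 83
y(206, -129 - 19)/(-9055) = 83/(-9055) = 83*(-1/9055) = -83/9055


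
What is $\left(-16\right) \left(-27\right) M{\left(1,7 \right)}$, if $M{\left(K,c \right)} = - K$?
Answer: $-432$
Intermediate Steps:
$\left(-16\right) \left(-27\right) M{\left(1,7 \right)} = \left(-16\right) \left(-27\right) \left(\left(-1\right) 1\right) = 432 \left(-1\right) = -432$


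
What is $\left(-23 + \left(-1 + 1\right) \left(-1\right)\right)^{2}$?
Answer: $529$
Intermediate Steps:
$\left(-23 + \left(-1 + 1\right) \left(-1\right)\right)^{2} = \left(-23 + 0 \left(-1\right)\right)^{2} = \left(-23 + 0\right)^{2} = \left(-23\right)^{2} = 529$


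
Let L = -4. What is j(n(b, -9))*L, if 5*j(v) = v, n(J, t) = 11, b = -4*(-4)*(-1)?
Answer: -44/5 ≈ -8.8000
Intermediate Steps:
b = -16 (b = 16*(-1) = -16)
j(v) = v/5
j(n(b, -9))*L = ((⅕)*11)*(-4) = (11/5)*(-4) = -44/5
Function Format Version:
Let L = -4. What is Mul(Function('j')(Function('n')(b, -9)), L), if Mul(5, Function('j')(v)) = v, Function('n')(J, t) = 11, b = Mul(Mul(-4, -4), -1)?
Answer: Rational(-44, 5) ≈ -8.8000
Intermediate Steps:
b = -16 (b = Mul(16, -1) = -16)
Function('j')(v) = Mul(Rational(1, 5), v)
Mul(Function('j')(Function('n')(b, -9)), L) = Mul(Mul(Rational(1, 5), 11), -4) = Mul(Rational(11, 5), -4) = Rational(-44, 5)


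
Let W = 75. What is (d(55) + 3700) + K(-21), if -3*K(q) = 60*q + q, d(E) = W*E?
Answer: 8252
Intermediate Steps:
d(E) = 75*E
K(q) = -61*q/3 (K(q) = -(60*q + q)/3 = -61*q/3)
(d(55) + 3700) + K(-21) = (75*55 + 3700) - 61/3*(-21) = (4125 + 3700) + 427 = 7825 + 427 = 8252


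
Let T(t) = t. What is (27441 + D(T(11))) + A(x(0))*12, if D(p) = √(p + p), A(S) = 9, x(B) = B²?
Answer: 27549 + √22 ≈ 27554.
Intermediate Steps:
D(p) = √2*√p (D(p) = √(2*p) = √2*√p)
(27441 + D(T(11))) + A(x(0))*12 = (27441 + √2*√11) + 9*12 = (27441 + √22) + 108 = 27549 + √22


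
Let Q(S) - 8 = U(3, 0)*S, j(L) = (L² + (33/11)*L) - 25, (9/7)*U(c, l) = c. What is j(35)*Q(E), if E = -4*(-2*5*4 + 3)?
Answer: 461100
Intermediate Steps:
U(c, l) = 7*c/9
j(L) = -25 + L² + 3*L (j(L) = (L² + (33*(1/11))*L) - 25 = (L² + 3*L) - 25 = -25 + L² + 3*L)
E = 148 (E = -4*(-10*4 + 3) = -4*(-40 + 3) = -4*(-37) = 148)
Q(S) = 8 + 7*S/3 (Q(S) = 8 + ((7/9)*3)*S = 8 + 7*S/3)
j(35)*Q(E) = (-25 + 35² + 3*35)*(8 + (7/3)*148) = (-25 + 1225 + 105)*(8 + 1036/3) = 1305*(1060/3) = 461100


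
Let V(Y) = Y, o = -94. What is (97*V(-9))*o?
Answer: 82062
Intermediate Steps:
(97*V(-9))*o = (97*(-9))*(-94) = -873*(-94) = 82062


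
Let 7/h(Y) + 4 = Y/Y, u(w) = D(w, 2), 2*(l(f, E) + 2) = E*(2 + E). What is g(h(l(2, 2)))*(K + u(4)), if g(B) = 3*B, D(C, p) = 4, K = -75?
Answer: 497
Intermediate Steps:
l(f, E) = -2 + E*(2 + E)/2 (l(f, E) = -2 + (E*(2 + E))/2 = -2 + E*(2 + E)/2)
u(w) = 4
h(Y) = -7/3 (h(Y) = 7/(-4 + Y/Y) = 7/(-4 + 1) = 7/(-3) = 7*(-⅓) = -7/3)
g(h(l(2, 2)))*(K + u(4)) = (3*(-7/3))*(-75 + 4) = -7*(-71) = 497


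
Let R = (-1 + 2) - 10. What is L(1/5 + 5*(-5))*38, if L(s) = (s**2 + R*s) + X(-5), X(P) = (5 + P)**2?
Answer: 796328/25 ≈ 31853.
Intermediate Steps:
R = -9 (R = 1 - 10 = -9)
L(s) = s**2 - 9*s (L(s) = (s**2 - 9*s) + (5 - 5)**2 = (s**2 - 9*s) + 0**2 = (s**2 - 9*s) + 0 = s**2 - 9*s)
L(1/5 + 5*(-5))*38 = ((1/5 + 5*(-5))*(-9 + (1/5 + 5*(-5))))*38 = ((1/5 - 25)*(-9 + (1/5 - 25)))*38 = -124*(-9 - 124/5)/5*38 = -124/5*(-169/5)*38 = (20956/25)*38 = 796328/25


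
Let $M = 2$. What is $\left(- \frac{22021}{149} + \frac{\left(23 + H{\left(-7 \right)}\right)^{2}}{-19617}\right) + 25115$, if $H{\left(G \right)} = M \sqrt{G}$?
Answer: $\frac{24325800563}{974311} - \frac{92 i \sqrt{7}}{19617} \approx 24967.0 - 0.012408 i$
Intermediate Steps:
$H{\left(G \right)} = 2 \sqrt{G}$
$\left(- \frac{22021}{149} + \frac{\left(23 + H{\left(-7 \right)}\right)^{2}}{-19617}\right) + 25115 = \left(- \frac{22021}{149} + \frac{\left(23 + 2 \sqrt{-7}\right)^{2}}{-19617}\right) + 25115 = \left(\left(-22021\right) \frac{1}{149} + \left(23 + 2 i \sqrt{7}\right)^{2} \left(- \frac{1}{19617}\right)\right) + 25115 = \left(- \frac{22021}{149} + \left(23 + 2 i \sqrt{7}\right)^{2} \left(- \frac{1}{19617}\right)\right) + 25115 = \left(- \frac{22021}{149} - \frac{\left(23 + 2 i \sqrt{7}\right)^{2}}{19617}\right) + 25115 = \frac{3720114}{149} - \frac{\left(23 + 2 i \sqrt{7}\right)^{2}}{19617}$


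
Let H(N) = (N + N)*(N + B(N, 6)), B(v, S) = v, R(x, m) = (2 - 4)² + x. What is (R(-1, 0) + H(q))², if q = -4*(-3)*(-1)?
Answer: 335241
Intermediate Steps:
R(x, m) = 4 + x (R(x, m) = (-2)² + x = 4 + x)
q = -12 (q = 12*(-1) = -12)
H(N) = 4*N² (H(N) = (N + N)*(N + N) = (2*N)*(2*N) = 4*N²)
(R(-1, 0) + H(q))² = ((4 - 1) + 4*(-12)²)² = (3 + 4*144)² = (3 + 576)² = 579² = 335241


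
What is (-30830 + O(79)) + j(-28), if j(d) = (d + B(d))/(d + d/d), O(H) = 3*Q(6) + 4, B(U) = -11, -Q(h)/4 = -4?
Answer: -276989/9 ≈ -30777.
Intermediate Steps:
Q(h) = 16 (Q(h) = -4*(-4) = 16)
O(H) = 52 (O(H) = 3*16 + 4 = 48 + 4 = 52)
j(d) = (-11 + d)/(1 + d) (j(d) = (d - 11)/(d + d/d) = (-11 + d)/(d + 1) = (-11 + d)/(1 + d))
(-30830 + O(79)) + j(-28) = (-30830 + 52) + (-11 - 28)/(1 - 28) = -30778 - 39/(-27) = -30778 - 1/27*(-39) = -30778 + 13/9 = -276989/9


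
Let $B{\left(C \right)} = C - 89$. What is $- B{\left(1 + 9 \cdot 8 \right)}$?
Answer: $16$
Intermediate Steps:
$B{\left(C \right)} = -89 + C$ ($B{\left(C \right)} = C - 89 = -89 + C$)
$- B{\left(1 + 9 \cdot 8 \right)} = - (-89 + \left(1 + 9 \cdot 8\right)) = - (-89 + \left(1 + 72\right)) = - (-89 + 73) = \left(-1\right) \left(-16\right) = 16$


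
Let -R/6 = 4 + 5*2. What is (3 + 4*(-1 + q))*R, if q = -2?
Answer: 756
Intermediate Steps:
R = -84 (R = -6*(4 + 5*2) = -6*(4 + 10) = -6*14 = -84)
(3 + 4*(-1 + q))*R = (3 + 4*(-1 - 2))*(-84) = (3 + 4*(-3))*(-84) = (3 - 12)*(-84) = -9*(-84) = 756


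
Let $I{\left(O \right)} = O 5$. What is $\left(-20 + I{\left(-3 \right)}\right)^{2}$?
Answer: $1225$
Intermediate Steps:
$I{\left(O \right)} = 5 O$
$\left(-20 + I{\left(-3 \right)}\right)^{2} = \left(-20 + 5 \left(-3\right)\right)^{2} = \left(-20 - 15\right)^{2} = \left(-35\right)^{2} = 1225$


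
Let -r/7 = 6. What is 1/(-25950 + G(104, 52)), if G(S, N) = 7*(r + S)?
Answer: -1/25516 ≈ -3.9191e-5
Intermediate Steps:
r = -42 (r = -7*6 = -42)
G(S, N) = -294 + 7*S (G(S, N) = 7*(-42 + S) = -294 + 7*S)
1/(-25950 + G(104, 52)) = 1/(-25950 + (-294 + 7*104)) = 1/(-25950 + (-294 + 728)) = 1/(-25950 + 434) = 1/(-25516) = -1/25516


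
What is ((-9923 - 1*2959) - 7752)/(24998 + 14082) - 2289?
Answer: -44737377/19540 ≈ -2289.5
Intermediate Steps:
((-9923 - 1*2959) - 7752)/(24998 + 14082) - 2289 = ((-9923 - 2959) - 7752)/39080 - 2289 = (-12882 - 7752)*(1/39080) - 2289 = -20634*1/39080 - 2289 = -10317/19540 - 2289 = -44737377/19540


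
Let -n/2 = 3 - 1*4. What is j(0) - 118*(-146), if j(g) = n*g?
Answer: 17228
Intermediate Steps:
n = 2 (n = -2*(3 - 1*4) = -2*(3 - 4) = -2*(-1) = 2)
j(g) = 2*g
j(0) - 118*(-146) = 2*0 - 118*(-146) = 0 + 17228 = 17228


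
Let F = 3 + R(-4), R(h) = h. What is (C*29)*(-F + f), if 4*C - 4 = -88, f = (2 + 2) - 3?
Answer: -1218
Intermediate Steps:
f = 1 (f = 4 - 3 = 1)
C = -21 (C = 1 + (1/4)*(-88) = 1 - 22 = -21)
F = -1 (F = 3 - 4 = -1)
(C*29)*(-F + f) = (-21*29)*(-1*(-1) + 1) = -609*(1 + 1) = -609*2 = -1218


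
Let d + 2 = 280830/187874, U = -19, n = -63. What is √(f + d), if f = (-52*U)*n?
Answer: I*√549255471266519/93937 ≈ 249.49*I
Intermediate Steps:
d = -47459/93937 (d = -2 + 280830/187874 = -2 + 280830*(1/187874) = -2 + 140415/93937 = -47459/93937 ≈ -0.50522)
f = -62244 (f = -52*(-19)*(-63) = 988*(-63) = -62244)
√(f + d) = √(-62244 - 47459/93937) = √(-5847062087/93937) = I*√549255471266519/93937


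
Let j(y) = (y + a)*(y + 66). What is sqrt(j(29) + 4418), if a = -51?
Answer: 2*sqrt(582) ≈ 48.249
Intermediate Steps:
j(y) = (-51 + y)*(66 + y) (j(y) = (y - 51)*(y + 66) = (-51 + y)*(66 + y))
sqrt(j(29) + 4418) = sqrt((-3366 + 29**2 + 15*29) + 4418) = sqrt((-3366 + 841 + 435) + 4418) = sqrt(-2090 + 4418) = sqrt(2328) = 2*sqrt(582)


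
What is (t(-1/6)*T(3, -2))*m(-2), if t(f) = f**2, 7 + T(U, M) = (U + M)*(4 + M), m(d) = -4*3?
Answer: 5/3 ≈ 1.6667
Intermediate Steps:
m(d) = -12
T(U, M) = -7 + (4 + M)*(M + U) (T(U, M) = -7 + (U + M)*(4 + M) = -7 + (M + U)*(4 + M) = -7 + (4 + M)*(M + U))
(t(-1/6)*T(3, -2))*m(-2) = ((-1/6)**2*(-7 + (-2)**2 + 4*(-2) + 4*3 - 2*3))*(-12) = ((-1*1/6)**2*(-7 + 4 - 8 + 12 - 6))*(-12) = ((-1/6)**2*(-5))*(-12) = ((1/36)*(-5))*(-12) = -5/36*(-12) = 5/3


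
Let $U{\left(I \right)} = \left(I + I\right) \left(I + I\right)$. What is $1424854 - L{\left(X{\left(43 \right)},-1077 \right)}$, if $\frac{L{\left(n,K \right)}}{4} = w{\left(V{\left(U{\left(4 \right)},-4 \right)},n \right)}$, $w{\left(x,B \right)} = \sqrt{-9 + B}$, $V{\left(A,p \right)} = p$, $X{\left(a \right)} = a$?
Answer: $1424854 - 4 \sqrt{34} \approx 1.4248 \cdot 10^{6}$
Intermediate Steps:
$U{\left(I \right)} = 4 I^{2}$ ($U{\left(I \right)} = 2 I 2 I = 4 I^{2}$)
$L{\left(n,K \right)} = 4 \sqrt{-9 + n}$
$1424854 - L{\left(X{\left(43 \right)},-1077 \right)} = 1424854 - 4 \sqrt{-9 + 43} = 1424854 - 4 \sqrt{34}$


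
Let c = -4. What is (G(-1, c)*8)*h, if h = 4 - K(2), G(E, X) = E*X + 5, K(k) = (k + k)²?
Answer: -864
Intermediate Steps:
K(k) = 4*k² (K(k) = (2*k)² = 4*k²)
G(E, X) = 5 + E*X
h = -12 (h = 4 - 4*2² = 4 - 4*4 = 4 - 1*16 = 4 - 16 = -12)
(G(-1, c)*8)*h = ((5 - 1*(-4))*8)*(-12) = ((5 + 4)*8)*(-12) = (9*8)*(-12) = 72*(-12) = -864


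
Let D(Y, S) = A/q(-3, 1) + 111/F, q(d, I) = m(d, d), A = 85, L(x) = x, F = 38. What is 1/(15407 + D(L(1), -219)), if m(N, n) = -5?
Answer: 38/584931 ≈ 6.4965e-5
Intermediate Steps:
q(d, I) = -5
D(Y, S) = -535/38 (D(Y, S) = 85/(-5) + 111/38 = 85*(-⅕) + 111*(1/38) = -17 + 111/38 = -535/38)
1/(15407 + D(L(1), -219)) = 1/(15407 - 535/38) = 1/(584931/38) = 38/584931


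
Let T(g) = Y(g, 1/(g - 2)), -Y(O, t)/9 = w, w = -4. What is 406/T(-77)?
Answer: 203/18 ≈ 11.278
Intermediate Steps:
Y(O, t) = 36 (Y(O, t) = -9*(-4) = 36)
T(g) = 36
406/T(-77) = 406/36 = 406*(1/36) = 203/18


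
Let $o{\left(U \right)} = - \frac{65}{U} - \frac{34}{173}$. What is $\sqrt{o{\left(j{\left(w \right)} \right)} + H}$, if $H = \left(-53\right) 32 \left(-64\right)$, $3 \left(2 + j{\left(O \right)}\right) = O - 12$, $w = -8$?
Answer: $\frac{\sqrt{12995327846}}{346} \approx 329.47$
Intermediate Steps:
$j{\left(O \right)} = -6 + \frac{O}{3}$ ($j{\left(O \right)} = -2 + \frac{O - 12}{3} = -2 + \frac{-12 + O}{3} = -2 + \left(-4 + \frac{O}{3}\right) = -6 + \frac{O}{3}$)
$o{\left(U \right)} = - \frac{34}{173} - \frac{65}{U}$ ($o{\left(U \right)} = - \frac{65}{U} - \frac{34}{173} = - \frac{34}{173} - \frac{65}{U}$)
$H = 108544$ ($H = \left(-1696\right) \left(-64\right) = 108544$)
$\sqrt{o{\left(j{\left(w \right)} \right)} + H} = \sqrt{\left(- \frac{34}{173} - \frac{65}{-6 + \frac{1}{3} \left(-8\right)}\right) + 108544} = \sqrt{\left(- \frac{34}{173} - \frac{65}{-6 - \frac{8}{3}}\right) + 108544} = \sqrt{\left(- \frac{34}{173} - \frac{65}{- \frac{26}{3}}\right) + 108544} = \sqrt{\left(- \frac{34}{173} - - \frac{15}{2}\right) + 108544} = \sqrt{\left(- \frac{34}{173} + \frac{15}{2}\right) + 108544} = \sqrt{\frac{2527}{346} + 108544} = \sqrt{\frac{37558751}{346}} = \frac{\sqrt{12995327846}}{346}$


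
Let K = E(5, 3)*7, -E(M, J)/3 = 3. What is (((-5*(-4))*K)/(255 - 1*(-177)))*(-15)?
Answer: 175/4 ≈ 43.750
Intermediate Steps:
E(M, J) = -9 (E(M, J) = -3*3 = -9)
K = -63 (K = -9*7 = -63)
(((-5*(-4))*K)/(255 - 1*(-177)))*(-15) = ((-5*(-4)*(-63))/(255 - 1*(-177)))*(-15) = ((20*(-63))/(255 + 177))*(-15) = -1260/432*(-15) = -1260*1/432*(-15) = -35/12*(-15) = 175/4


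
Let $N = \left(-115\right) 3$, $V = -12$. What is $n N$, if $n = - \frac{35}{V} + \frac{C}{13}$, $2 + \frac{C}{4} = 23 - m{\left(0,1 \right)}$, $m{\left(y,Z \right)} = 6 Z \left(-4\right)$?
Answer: $- \frac{300725}{52} \approx -5783.2$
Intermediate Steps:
$m{\left(y,Z \right)} = - 24 Z$
$C = 180$ ($C = -8 + 4 \left(23 - \left(-24\right) 1\right) = -8 + 4 \left(23 - -24\right) = -8 + 4 \left(23 + 24\right) = -8 + 4 \cdot 47 = -8 + 188 = 180$)
$N = -345$
$n = \frac{2615}{156}$ ($n = - \frac{35}{-12} + \frac{180}{13} = \left(-35\right) \left(- \frac{1}{12}\right) + 180 \cdot \frac{1}{13} = \frac{35}{12} + \frac{180}{13} = \frac{2615}{156} \approx 16.763$)
$n N = \frac{2615}{156} \left(-345\right) = - \frac{300725}{52}$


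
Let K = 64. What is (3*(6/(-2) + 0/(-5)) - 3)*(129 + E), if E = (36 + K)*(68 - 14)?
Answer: -66348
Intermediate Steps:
E = 5400 (E = (36 + 64)*(68 - 14) = 100*54 = 5400)
(3*(6/(-2) + 0/(-5)) - 3)*(129 + E) = (3*(6/(-2) + 0/(-5)) - 3)*(129 + 5400) = (3*(6*(-½) + 0*(-⅕)) - 3)*5529 = (3*(-3 + 0) - 3)*5529 = (3*(-3) - 3)*5529 = (-9 - 3)*5529 = -12*5529 = -66348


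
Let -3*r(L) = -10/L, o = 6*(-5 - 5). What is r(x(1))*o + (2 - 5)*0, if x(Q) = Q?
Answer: -200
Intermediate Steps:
o = -60 (o = 6*(-10) = -60)
r(L) = 10/(3*L) (r(L) = -(-10)/(3*L) = 10/(3*L))
r(x(1))*o + (2 - 5)*0 = ((10/3)/1)*(-60) + (2 - 5)*0 = ((10/3)*1)*(-60) - 3*0 = (10/3)*(-60) + 0 = -200 + 0 = -200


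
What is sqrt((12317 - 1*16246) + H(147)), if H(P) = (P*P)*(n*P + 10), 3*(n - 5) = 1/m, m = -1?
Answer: sqrt(15035935) ≈ 3877.6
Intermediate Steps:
n = 14/3 (n = 5 + (1/3)/(-1) = 5 + (1/3)*(-1) = 5 - 1/3 = 14/3 ≈ 4.6667)
H(P) = P**2*(10 + 14*P/3) (H(P) = (P*P)*(14*P/3 + 10) = P**2*(10 + 14*P/3))
sqrt((12317 - 1*16246) + H(147)) = sqrt((12317 - 1*16246) + 147**2*(10 + (14/3)*147)) = sqrt((12317 - 16246) + 21609*(10 + 686)) = sqrt(-3929 + 21609*696) = sqrt(-3929 + 15039864) = sqrt(15035935)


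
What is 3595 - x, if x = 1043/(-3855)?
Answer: 13859768/3855 ≈ 3595.3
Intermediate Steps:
x = -1043/3855 (x = 1043*(-1/3855) = -1043/3855 ≈ -0.27056)
3595 - x = 3595 - 1*(-1043/3855) = 3595 + 1043/3855 = 13859768/3855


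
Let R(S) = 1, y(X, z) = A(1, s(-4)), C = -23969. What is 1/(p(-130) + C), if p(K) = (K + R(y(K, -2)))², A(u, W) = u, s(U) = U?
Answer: -1/7328 ≈ -0.00013646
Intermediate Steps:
y(X, z) = 1
p(K) = (1 + K)² (p(K) = (K + 1)² = (1 + K)²)
1/(p(-130) + C) = 1/((1 - 130)² - 23969) = 1/((-129)² - 23969) = 1/(16641 - 23969) = 1/(-7328) = -1/7328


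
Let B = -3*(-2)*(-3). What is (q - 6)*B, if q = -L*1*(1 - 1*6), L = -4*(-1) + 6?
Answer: -792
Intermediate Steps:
L = 10 (L = 4 + 6 = 10)
B = -18 (B = 6*(-3) = -18)
q = 50 (q = -10*1*(1 - 1*6) = -10*(1 - 6) = -10*(-5) = -1*(-50) = 50)
(q - 6)*B = (50 - 6)*(-18) = 44*(-18) = -792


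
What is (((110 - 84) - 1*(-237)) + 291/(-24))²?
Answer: 4028049/64 ≈ 62938.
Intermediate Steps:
(((110 - 84) - 1*(-237)) + 291/(-24))² = ((26 + 237) + 291*(-1/24))² = (263 - 97/8)² = (2007/8)² = 4028049/64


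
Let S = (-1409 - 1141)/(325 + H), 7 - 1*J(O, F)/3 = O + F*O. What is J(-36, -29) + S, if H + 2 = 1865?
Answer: -3286557/1094 ≈ -3004.2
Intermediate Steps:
H = 1863 (H = -2 + 1865 = 1863)
J(O, F) = 21 - 3*O - 3*F*O (J(O, F) = 21 - 3*(O + F*O) = 21 + (-3*O - 3*F*O) = 21 - 3*O - 3*F*O)
S = -1275/1094 (S = (-1409 - 1141)/(325 + 1863) = -2550/2188 = -2550*1/2188 = -1275/1094 ≈ -1.1654)
J(-36, -29) + S = (21 - 3*(-36) - 3*(-29)*(-36)) - 1275/1094 = (21 + 108 - 3132) - 1275/1094 = -3003 - 1275/1094 = -3286557/1094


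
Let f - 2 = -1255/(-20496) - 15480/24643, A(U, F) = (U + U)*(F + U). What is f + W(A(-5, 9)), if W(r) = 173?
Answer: 88103161285/505082928 ≈ 174.43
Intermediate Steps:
A(U, F) = 2*U*(F + U) (A(U, F) = (2*U)*(F + U) = 2*U*(F + U))
f = 723814741/505082928 (f = 2 + (-1255/(-20496) - 15480/24643) = 2 + (-1255*(-1/20496) - 15480*1/24643) = 2 + (1255/20496 - 15480/24643) = 2 - 286351115/505082928 = 723814741/505082928 ≈ 1.4331)
f + W(A(-5, 9)) = 723814741/505082928 + 173 = 88103161285/505082928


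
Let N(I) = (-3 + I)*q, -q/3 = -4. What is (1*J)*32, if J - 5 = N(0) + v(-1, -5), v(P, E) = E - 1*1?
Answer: -1184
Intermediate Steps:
q = 12 (q = -3*(-4) = 12)
v(P, E) = -1 + E (v(P, E) = E - 1 = -1 + E)
N(I) = -36 + 12*I (N(I) = (-3 + I)*12 = -36 + 12*I)
J = -37 (J = 5 + ((-36 + 12*0) + (-1 - 5)) = 5 + ((-36 + 0) - 6) = 5 + (-36 - 6) = 5 - 42 = -37)
(1*J)*32 = (1*(-37))*32 = -37*32 = -1184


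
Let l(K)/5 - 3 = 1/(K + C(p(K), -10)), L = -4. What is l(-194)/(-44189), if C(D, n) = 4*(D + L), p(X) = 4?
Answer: -2905/8572666 ≈ -0.00033887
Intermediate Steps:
C(D, n) = -16 + 4*D (C(D, n) = 4*(D - 4) = 4*(-4 + D) = -16 + 4*D)
l(K) = 15 + 5/K (l(K) = 15 + 5/(K + (-16 + 4*4)) = 15 + 5/(K + (-16 + 16)) = 15 + 5/(K + 0) = 15 + 5/K)
l(-194)/(-44189) = (15 + 5/(-194))/(-44189) = (15 + 5*(-1/194))*(-1/44189) = (15 - 5/194)*(-1/44189) = (2905/194)*(-1/44189) = -2905/8572666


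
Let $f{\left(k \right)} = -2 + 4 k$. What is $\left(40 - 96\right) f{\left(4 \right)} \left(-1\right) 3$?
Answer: $2352$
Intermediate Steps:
$\left(40 - 96\right) f{\left(4 \right)} \left(-1\right) 3 = \left(40 - 96\right) \left(-2 + 4 \cdot 4\right) \left(-1\right) 3 = - 56 \left(-2 + 16\right) \left(-1\right) 3 = - 56 \cdot 14 \left(-1\right) 3 = - 56 \left(\left(-14\right) 3\right) = \left(-56\right) \left(-42\right) = 2352$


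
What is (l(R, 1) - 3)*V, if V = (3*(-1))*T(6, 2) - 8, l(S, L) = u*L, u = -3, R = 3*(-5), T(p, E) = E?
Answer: 84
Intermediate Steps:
R = -15
l(S, L) = -3*L
V = -14 (V = (3*(-1))*2 - 8 = -3*2 - 8 = -6 - 8 = -14)
(l(R, 1) - 3)*V = (-3*1 - 3)*(-14) = (-3 - 3)*(-14) = -6*(-14) = 84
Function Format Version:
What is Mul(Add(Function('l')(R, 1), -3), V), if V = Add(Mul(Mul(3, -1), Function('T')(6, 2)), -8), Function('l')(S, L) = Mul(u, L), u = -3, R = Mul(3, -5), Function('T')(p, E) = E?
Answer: 84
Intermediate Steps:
R = -15
Function('l')(S, L) = Mul(-3, L)
V = -14 (V = Add(Mul(Mul(3, -1), 2), -8) = Add(Mul(-3, 2), -8) = Add(-6, -8) = -14)
Mul(Add(Function('l')(R, 1), -3), V) = Mul(Add(Mul(-3, 1), -3), -14) = Mul(Add(-3, -3), -14) = Mul(-6, -14) = 84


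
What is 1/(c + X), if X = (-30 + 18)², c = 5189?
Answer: 1/5333 ≈ 0.00018751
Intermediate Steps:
X = 144 (X = (-12)² = 144)
1/(c + X) = 1/(5189 + 144) = 1/5333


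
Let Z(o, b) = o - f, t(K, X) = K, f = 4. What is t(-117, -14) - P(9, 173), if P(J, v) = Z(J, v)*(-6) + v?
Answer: -260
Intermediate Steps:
Z(o, b) = -4 + o (Z(o, b) = o - 1*4 = o - 4 = -4 + o)
P(J, v) = 24 + v - 6*J (P(J, v) = (-4 + J)*(-6) + v = (24 - 6*J) + v = 24 + v - 6*J)
t(-117, -14) - P(9, 173) = -117 - (24 + 173 - 6*9) = -117 - (24 + 173 - 54) = -117 - 1*143 = -117 - 143 = -260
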